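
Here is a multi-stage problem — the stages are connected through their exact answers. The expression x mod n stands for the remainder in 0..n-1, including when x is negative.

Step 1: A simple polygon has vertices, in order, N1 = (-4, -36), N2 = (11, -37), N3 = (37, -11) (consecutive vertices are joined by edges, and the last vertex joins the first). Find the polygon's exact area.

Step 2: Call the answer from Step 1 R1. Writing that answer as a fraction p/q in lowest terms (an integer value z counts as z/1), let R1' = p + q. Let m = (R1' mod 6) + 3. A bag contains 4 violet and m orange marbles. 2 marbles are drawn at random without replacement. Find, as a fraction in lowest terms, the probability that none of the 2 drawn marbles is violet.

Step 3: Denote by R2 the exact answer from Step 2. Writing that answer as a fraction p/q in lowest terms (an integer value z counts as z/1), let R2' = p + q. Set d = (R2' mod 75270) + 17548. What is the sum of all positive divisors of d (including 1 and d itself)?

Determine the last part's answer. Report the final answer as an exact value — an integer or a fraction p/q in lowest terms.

Step 1: cross terms: (-4*-37 - 11*-36)=544, (11*-11 - 37*-37)=1248, (37*-36 - -4*-11)=-1376; twice the area = |416| = 416; area = 208; answer 208
Step 2: R1 = 208; threaded value p + q = 209; m = 8; total draws C(12,2) = 66; favorable C(8,2) = 28; P = 14/33; answer 14/33
Step 3: R2 = 14/33; threaded value p + q = 47; d = 17595; 17595 = 3^2 * 5 * 17 * 23; sigma = (1 + 3 + 9) * (1 + 5) * (1 + 17) * (1 + 23) = 13 * 6 * 18 * 24 = 33696; answer 33696

33696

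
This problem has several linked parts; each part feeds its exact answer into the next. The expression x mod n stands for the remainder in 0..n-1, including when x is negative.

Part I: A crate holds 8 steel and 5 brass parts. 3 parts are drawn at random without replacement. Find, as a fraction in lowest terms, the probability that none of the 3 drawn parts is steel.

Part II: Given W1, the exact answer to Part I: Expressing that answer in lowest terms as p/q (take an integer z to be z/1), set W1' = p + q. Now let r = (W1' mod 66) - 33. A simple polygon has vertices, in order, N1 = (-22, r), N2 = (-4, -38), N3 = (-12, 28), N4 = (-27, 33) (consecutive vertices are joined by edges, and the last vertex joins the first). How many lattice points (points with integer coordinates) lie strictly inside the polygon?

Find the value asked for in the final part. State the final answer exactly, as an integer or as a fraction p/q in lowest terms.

866

Part I: total draws C(13,3) = 286; favorable C(5,3) = 10; P = 5/143; answer 5/143
Part II: W1 = 5/143; threaded value p + q = 148; r = -17; cross terms: (-22*-38 - -4*-17)=768, (-4*28 - -12*-38)=-568, (-12*33 - -27*28)=360, (-27*-17 - -22*33)=1185; twice the area = |1745| = 1745; area = 1745/2; boundary points = 3 + 2 + 5 + 5 = 15; strictly interior points = area - boundary/2 + 1 = 866; answer 866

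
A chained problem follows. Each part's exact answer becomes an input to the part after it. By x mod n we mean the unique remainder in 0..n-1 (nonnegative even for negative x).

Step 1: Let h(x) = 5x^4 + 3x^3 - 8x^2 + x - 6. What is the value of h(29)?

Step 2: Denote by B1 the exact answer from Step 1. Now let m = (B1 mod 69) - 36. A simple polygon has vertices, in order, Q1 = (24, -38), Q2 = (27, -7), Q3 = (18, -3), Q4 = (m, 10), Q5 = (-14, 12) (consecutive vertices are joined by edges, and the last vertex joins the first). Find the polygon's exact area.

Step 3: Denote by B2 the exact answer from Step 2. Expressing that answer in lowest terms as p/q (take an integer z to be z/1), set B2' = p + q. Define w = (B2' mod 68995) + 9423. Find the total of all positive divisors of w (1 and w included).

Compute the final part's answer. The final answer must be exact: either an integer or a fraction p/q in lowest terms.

Step 1: 5*(29)^4 + 3*(29)^3 - 8*(29)^2 + 1*(29)^1 - 6 = (3536405) + (73167) + (-6728) + (29) + (-6) = 3602867; answer 3602867
Step 2: B1 = 3602867; m = -4; cross terms: (24*-7 - 27*-38)=858, (27*-3 - 18*-7)=45, (18*10 - -4*-3)=168, (-4*12 - -14*10)=92, (-14*-38 - 24*12)=244; twice the area = |1407| = 1407; area = 1407/2; answer 1407/2
Step 3: B2 = 1407/2; threaded value p + q = 1409; w = 10832; 10832 = 2^4 * 677; sigma = (1 + 2 + 4 + 8 + 16) * (1 + 677) = 31 * 678 = 21018; answer 21018

21018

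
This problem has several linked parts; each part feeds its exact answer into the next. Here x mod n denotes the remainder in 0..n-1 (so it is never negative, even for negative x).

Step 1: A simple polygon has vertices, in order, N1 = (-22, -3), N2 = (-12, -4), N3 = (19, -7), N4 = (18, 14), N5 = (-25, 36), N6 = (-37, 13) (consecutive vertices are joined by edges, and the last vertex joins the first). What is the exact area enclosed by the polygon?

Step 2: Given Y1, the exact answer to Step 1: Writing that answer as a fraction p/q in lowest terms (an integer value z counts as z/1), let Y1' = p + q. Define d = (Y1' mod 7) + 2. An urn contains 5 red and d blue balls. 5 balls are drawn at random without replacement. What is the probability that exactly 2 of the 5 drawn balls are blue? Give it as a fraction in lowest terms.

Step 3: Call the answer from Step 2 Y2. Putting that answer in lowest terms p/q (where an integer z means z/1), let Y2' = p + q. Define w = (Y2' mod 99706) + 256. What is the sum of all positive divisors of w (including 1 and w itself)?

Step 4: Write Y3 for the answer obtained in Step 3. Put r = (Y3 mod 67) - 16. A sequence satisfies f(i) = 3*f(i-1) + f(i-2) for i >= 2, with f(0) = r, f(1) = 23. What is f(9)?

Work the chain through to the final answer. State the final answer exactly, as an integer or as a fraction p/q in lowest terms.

Step 1: cross terms: (-22*-4 - -12*-3)=52, (-12*-7 - 19*-4)=160, (19*14 - 18*-7)=392, (18*36 - -25*14)=998, (-25*13 - -37*36)=1007, (-37*-3 - -22*13)=397; twice the area = |3006| = 3006; area = 1503; answer 1503
Step 2: Y1 = 1503; threaded value p + q = 1504; d = 8; total draws C(13,5) = 1287; favorable C(8,2)*C(5,3) = 280; P = 280/1287; answer 280/1287
Step 3: Y2 = 280/1287; threaded value p + q = 1567; w = 1823; 1823 is prime, so its only divisors are 1 and 1823; sigma = 1 + 1823 = 1824; answer 1824
Step 4: Y3 = 1824; r = -1; f(2) = 3*(23) + 1*(-1) = 68; iterating: f(2)=68, f(3)=227, f(4)=749, f(5)=2474, f(6)=8171, f(7)=26987, f(8)=89132, f(9)=294383; answer 294383

294383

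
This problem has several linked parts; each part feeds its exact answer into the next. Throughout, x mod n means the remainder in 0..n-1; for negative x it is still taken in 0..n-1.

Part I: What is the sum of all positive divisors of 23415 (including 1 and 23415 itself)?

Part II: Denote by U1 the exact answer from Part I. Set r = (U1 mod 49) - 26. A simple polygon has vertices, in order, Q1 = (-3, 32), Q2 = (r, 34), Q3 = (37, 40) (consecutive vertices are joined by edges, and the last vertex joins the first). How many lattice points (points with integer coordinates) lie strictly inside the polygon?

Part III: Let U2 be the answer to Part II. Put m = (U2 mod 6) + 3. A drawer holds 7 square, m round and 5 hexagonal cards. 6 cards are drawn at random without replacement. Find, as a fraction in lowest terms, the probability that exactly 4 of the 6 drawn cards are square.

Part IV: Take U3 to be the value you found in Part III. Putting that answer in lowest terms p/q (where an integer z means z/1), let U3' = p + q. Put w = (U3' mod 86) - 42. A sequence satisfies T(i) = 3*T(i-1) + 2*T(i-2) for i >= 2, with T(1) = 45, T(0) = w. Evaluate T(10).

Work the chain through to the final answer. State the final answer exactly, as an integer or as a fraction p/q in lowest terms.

1839801

Part I: 23415 = 3 * 5 * 7 * 223; sigma = (1 + 3) * (1 + 5) * (1 + 7) * (1 + 223) = 4 * 6 * 8 * 224 = 43008; answer 43008
Part II: U1 = 43008; r = 9; cross terms: (-3*34 - 9*32)=-390, (9*40 - 37*34)=-898, (37*32 - -3*40)=1304; twice the area = |16| = 16; area = 8; boundary points = 2 + 2 + 8 = 12; strictly interior points = area - boundary/2 + 1 = 3; answer 3
Part III: U2 = 3; m = 6; total draws C(18,6) = 18564; favorable C(7,4)*C(11,2) = 1925; P = 275/2652; answer 275/2652
Part IV: U3 = 275/2652; threaded value p + q = 2927; w = -39; T(2) = 3*(45) + 2*(-39) = 57; iterating: T(2)=57, T(3)=261, T(4)=897, T(5)=3213, T(6)=11433, T(7)=40725, T(8)=145041, T(9)=516573, T(10)=1839801; answer 1839801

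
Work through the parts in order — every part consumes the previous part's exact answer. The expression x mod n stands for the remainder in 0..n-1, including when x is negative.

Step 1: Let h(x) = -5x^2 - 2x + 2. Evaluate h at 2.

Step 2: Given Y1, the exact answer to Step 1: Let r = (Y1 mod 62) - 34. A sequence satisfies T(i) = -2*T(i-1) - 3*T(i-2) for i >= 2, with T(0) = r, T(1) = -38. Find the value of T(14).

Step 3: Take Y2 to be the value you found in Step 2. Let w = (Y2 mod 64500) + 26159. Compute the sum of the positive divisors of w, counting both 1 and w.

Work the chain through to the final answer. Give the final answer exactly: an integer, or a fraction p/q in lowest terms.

124800

Step 1: -5*(2)^2 - 2*(2)^1 + 2 = (-20) + (-4) + (2) = -22; answer -22
Step 2: Y1 = -22; r = 6; T(2) = -2*(-38) - 3*(6) = 58; iterating: T(2)=58, T(3)=-2, T(4)=-170, T(5)=346, T(6)=-182, T(7)=-674, T(8)=1894, T(9)=-1766, T(10)=-2150, T(11)=9598, T(12)=-12746, T(13)=-3302, T(14)=44842; answer 44842
Step 3: Y2 = 44842; w = 71001; 71001 = 3^2 * 7^3 * 23; sigma = (1 + 3 + 9) * (1 + 7 + 49 + 343) * (1 + 23) = 13 * 400 * 24 = 124800; answer 124800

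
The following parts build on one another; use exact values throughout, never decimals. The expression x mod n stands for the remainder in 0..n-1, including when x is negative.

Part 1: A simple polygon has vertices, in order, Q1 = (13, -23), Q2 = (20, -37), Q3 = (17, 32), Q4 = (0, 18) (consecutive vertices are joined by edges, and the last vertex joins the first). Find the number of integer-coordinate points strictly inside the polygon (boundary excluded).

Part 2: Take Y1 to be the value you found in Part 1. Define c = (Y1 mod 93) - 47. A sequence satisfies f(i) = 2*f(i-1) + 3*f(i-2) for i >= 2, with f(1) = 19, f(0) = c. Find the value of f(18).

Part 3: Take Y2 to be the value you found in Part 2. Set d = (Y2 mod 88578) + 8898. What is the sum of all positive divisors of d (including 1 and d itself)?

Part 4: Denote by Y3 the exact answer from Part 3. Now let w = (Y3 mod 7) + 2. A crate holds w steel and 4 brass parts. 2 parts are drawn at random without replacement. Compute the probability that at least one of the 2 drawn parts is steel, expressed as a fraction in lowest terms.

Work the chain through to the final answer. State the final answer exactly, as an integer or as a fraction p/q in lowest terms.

5/6

Part 1: cross terms: (13*-37 - 20*-23)=-21, (20*32 - 17*-37)=1269, (17*18 - 0*32)=306, (0*-23 - 13*18)=-234; twice the area = |1320| = 1320; area = 660; boundary points = 7 + 3 + 1 + 1 = 12; strictly interior points = area - boundary/2 + 1 = 655; answer 655
Part 2: Y1 = 655; c = -43; f(2) = 2*(19) + 3*(-43) = -91; iterating: f(2)=-91, f(3)=-125, f(4)=-523, f(5)=-1421, f(6)=-4411, f(7)=-13085, f(8)=-39403, f(9)=-118061, f(10)=-354331, f(11)=-1062845, f(12)=-3188683, f(13)=-9565901, f(14)=-28697851, f(15)=-86093405, f(16)=-258280363, f(17)=-774840941, f(18)=-2324522971; answer -2324522971
Part 3: Y2 = -2324522971; d = 38381; 38381 = 7 * 5483; sigma = (1 + 7) * (1 + 5483) = 8 * 5484 = 43872; answer 43872
Part 4: Y3 = 43872; w = 5; total draws C(9,2) = 36; complement C(4,2) = 6; favorable 36 - 6 = 30; P = 5/6; answer 5/6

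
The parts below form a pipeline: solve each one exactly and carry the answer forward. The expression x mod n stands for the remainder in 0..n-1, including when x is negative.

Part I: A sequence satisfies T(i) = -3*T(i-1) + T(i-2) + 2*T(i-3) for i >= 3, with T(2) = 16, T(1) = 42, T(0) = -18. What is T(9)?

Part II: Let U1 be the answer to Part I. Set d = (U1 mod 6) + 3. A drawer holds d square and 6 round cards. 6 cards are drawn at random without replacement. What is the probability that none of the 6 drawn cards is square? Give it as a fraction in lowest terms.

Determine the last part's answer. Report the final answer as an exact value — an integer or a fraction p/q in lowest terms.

1/84

Part I: T(3) = -3*(16) + 1*(42) + 2*(-18) = -42; iterating: T(3)=-42, T(4)=226, T(5)=-688, T(6)=2206, T(7)=-6854, T(8)=21392, T(9)=-66618; answer -66618
Part II: U1 = -66618; d = 3; total draws C(9,6) = 84; favorable C(6,6) = 1; P = 1/84; answer 1/84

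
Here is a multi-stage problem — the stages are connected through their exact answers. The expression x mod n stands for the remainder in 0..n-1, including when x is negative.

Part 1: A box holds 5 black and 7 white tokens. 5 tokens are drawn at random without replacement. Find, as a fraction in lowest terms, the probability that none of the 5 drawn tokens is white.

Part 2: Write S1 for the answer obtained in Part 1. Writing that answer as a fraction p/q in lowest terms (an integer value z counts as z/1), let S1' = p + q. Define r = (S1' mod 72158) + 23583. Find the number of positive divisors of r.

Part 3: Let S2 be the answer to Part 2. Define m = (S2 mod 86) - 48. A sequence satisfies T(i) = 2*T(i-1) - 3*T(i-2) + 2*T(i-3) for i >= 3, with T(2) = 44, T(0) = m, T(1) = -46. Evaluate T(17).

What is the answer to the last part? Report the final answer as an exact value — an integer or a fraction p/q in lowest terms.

-7606

Part 1: total draws C(12,5) = 792; favorable C(5,5) = 1; P = 1/792; answer 1/792
Part 2: S1 = 1/792; threaded value p + q = 793; r = 24376; 24376 = 2^3 * 11 * 277; number of divisors = (3+1) * (1+1) * (1+1) = 16; answer 16
Part 3: S2 = 16; m = -32; T(3) = 2*(44) - 3*(-46) + 2*(-32) = 162; iterating: T(3)=162, T(4)=100, T(5)=-198, T(6)=-372, T(7)=50, T(8)=820, T(9)=746, T(10)=-868, T(11)=-2334, T(12)=-572, T(13)=4122, T(14)=5292, T(15)=-2926, T(16)=-13484, T(17)=-7606; answer -7606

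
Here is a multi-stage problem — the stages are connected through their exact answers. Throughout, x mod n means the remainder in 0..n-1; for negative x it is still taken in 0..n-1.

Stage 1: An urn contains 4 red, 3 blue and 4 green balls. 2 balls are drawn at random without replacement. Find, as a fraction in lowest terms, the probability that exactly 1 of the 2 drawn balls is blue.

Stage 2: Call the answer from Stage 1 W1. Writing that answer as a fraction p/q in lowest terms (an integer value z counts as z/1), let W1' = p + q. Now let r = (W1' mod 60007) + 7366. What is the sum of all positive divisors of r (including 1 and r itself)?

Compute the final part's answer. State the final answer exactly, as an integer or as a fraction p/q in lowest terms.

Stage 1: total draws C(11,2) = 55; favorable C(3,1)*C(8,1) = 24; P = 24/55; answer 24/55
Stage 2: W1 = 24/55; threaded value p + q = 79; r = 7445; 7445 = 5 * 1489; sigma = (1 + 5) * (1 + 1489) = 6 * 1490 = 8940; answer 8940

8940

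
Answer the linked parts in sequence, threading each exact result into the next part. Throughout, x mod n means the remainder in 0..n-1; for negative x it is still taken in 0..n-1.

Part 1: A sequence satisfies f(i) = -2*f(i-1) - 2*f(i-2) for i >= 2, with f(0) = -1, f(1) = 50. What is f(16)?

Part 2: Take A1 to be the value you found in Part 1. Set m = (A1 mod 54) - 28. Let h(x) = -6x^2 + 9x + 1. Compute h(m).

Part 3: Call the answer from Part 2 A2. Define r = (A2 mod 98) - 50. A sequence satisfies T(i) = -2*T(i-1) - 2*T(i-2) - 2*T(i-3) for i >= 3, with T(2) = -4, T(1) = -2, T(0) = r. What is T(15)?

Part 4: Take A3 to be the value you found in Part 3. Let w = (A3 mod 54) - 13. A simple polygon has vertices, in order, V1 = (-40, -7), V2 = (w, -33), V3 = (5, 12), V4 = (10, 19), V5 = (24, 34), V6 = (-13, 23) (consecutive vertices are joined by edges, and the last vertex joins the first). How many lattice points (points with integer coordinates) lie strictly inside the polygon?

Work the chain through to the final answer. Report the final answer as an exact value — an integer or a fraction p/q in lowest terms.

Part 1: f(2) = -2*(50) - 2*(-1) = -98; iterating: f(2)=-98, f(3)=96, f(4)=4, f(5)=-200, f(6)=392, f(7)=-384, f(8)=-16, f(9)=800, f(10)=-1568, f(11)=1536, f(12)=64, f(13)=-3200, f(14)=6272, f(15)=-6144, f(16)=-256; answer -256
Part 2: A1 = -256; m = -14; -6*(-14)^2 + 9*(-14)^1 + 1 = (-1176) + (-126) + (1) = -1301; answer -1301
Part 3: A2 = -1301; r = 21; T(3) = -2*(-4) - 2*(-2) - 2*(21) = -30; iterating: T(3)=-30, T(4)=72, T(5)=-76, T(6)=68, T(7)=-128, T(8)=272, T(9)=-424, T(10)=560, T(11)=-816, T(12)=1360, T(13)=-2208, T(14)=3328, T(15)=-4960; answer -4960
Part 4: A3 = -4960; w = -5; cross terms: (-40*-33 - -5*-7)=1285, (-5*12 - 5*-33)=105, (5*19 - 10*12)=-25, (10*34 - 24*19)=-116, (24*23 - -13*34)=994, (-13*-7 - -40*23)=1011; twice the area = |3254| = 3254; area = 1627; boundary points = 1 + 5 + 1 + 1 + 1 + 3 = 12; strictly interior points = area - boundary/2 + 1 = 1622; answer 1622

1622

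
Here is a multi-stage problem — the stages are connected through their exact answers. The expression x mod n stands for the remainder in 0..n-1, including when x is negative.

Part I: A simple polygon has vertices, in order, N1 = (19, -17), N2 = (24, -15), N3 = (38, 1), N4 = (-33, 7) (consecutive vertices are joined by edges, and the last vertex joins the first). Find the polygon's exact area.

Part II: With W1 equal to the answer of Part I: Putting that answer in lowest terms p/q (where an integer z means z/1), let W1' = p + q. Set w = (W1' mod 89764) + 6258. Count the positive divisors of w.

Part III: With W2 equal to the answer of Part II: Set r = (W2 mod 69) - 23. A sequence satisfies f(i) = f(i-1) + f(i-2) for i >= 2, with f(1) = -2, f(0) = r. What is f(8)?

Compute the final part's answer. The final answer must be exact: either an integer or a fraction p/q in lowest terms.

-237

Part I: cross terms: (19*-15 - 24*-17)=123, (24*1 - 38*-15)=594, (38*7 - -33*1)=299, (-33*-17 - 19*7)=428; twice the area = |1444| = 1444; area = 722; answer 722
Part II: W1 = 722; threaded value p + q = 723; w = 6981; 6981 = 3 * 13 * 179; number of divisors = (1+1) * (1+1) * (1+1) = 8; answer 8
Part III: W2 = 8; r = -15; f(2) = 1*(-2) + 1*(-15) = -17; iterating: f(2)=-17, f(3)=-19, f(4)=-36, f(5)=-55, f(6)=-91, f(7)=-146, f(8)=-237; answer -237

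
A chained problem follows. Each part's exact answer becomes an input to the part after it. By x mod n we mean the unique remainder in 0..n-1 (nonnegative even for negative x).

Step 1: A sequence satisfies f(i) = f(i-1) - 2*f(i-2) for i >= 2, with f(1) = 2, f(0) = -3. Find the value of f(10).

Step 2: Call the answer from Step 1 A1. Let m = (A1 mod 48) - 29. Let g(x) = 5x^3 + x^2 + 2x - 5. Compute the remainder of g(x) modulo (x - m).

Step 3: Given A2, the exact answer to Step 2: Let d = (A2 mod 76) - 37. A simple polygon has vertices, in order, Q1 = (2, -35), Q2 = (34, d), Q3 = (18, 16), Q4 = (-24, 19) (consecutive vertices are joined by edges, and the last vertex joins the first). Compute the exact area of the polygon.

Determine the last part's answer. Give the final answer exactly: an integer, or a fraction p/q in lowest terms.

Step 1: f(2) = 1*(2) - 2*(-3) = 8; iterating: f(2)=8, f(3)=4, f(4)=-12, f(5)=-20, f(6)=4, f(7)=44, f(8)=36, f(9)=-52, f(10)=-124; answer -124
Step 2: A1 = -124; m = -9; remainder = value at the root: 5*(-9)^3 + 1*(-9)^2 + 2*(-9)^1 - 5 = (-3645) + (81) + (-18) + (-5) = -3587; answer -3587
Step 3: A2 = -3587; d = 24; cross terms: (2*24 - 34*-35)=1238, (34*16 - 18*24)=112, (18*19 - -24*16)=726, (-24*-35 - 2*19)=802; twice the area = |2878| = 2878; area = 1439; answer 1439

1439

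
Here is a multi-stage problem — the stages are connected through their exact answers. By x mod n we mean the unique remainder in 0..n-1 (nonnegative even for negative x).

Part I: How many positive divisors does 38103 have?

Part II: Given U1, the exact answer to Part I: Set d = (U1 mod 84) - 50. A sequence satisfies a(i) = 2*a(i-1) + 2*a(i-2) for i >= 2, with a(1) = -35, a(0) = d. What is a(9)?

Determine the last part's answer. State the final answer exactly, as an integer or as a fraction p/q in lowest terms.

-160944

Part I: 38103 = 3 * 13 * 977; number of divisors = (1+1) * (1+1) * (1+1) = 8; answer 8
Part II: U1 = 8; d = -42; a(2) = 2*(-35) + 2*(-42) = -154; iterating: a(2)=-154, a(3)=-378, a(4)=-1064, a(5)=-2884, a(6)=-7896, a(7)=-21560, a(8)=-58912, a(9)=-160944; answer -160944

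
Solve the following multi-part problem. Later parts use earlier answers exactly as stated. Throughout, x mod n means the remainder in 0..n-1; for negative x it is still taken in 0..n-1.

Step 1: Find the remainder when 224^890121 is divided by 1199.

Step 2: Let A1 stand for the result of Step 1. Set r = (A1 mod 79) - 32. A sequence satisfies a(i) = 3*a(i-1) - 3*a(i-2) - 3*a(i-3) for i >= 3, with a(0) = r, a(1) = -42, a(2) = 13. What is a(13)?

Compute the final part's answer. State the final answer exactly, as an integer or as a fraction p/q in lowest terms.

199098

Step 1: squarings mod 1199: 224^1=224, 224^2=1017, 224^4=751, 224^8=471, 224^16=26, 224^32=676, 224^64=157, 224^128=669, 224^256=334, 224^512=49, 224^1024=3, 224^2048=9, 224^4096=81, 224^8192=566, 224^16384=223, 224^32768=570, 224^65536=1170, 224^131072=841, 224^262144=1070, 224^524288=1054; 224^890121 = 224^1 * 224^8 * 224^256 * 224^1024 * 224^4096 * 224^32768 * 224^65536 * 224^262144 * 224^524288 = 235 (mod 1199); answer 235
Step 2: A1 = 235; r = 45; a(3) = 3*(13) - 3*(-42) - 3*(45) = 30; iterating: a(3)=30, a(4)=177, a(5)=402, a(6)=585, a(7)=18, a(8)=-2907, a(9)=-10530, a(10)=-22923, a(11)=-28458, a(12)=14985, a(13)=199098; answer 199098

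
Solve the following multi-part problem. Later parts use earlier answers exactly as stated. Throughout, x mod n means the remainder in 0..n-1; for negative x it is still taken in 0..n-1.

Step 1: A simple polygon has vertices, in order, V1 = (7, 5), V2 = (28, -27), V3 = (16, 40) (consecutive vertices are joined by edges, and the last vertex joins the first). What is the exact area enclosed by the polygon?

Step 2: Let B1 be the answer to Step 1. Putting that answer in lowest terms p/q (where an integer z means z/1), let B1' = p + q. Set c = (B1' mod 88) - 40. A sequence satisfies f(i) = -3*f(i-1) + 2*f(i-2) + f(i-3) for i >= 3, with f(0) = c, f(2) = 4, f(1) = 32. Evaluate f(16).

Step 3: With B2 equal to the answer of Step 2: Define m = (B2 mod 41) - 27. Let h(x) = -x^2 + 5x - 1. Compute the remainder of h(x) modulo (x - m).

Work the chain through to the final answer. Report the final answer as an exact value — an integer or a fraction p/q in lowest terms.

Step 1: cross terms: (7*-27 - 28*5)=-329, (28*40 - 16*-27)=1552, (16*5 - 7*40)=-200; twice the area = |1023| = 1023; area = 1023/2; answer 1023/2
Step 2: B1 = 1023/2; threaded value p + q = 1025; c = 17; f(3) = -3*(4) + 2*(32) + 1*(17) = 69; iterating: f(3)=69, f(4)=-167, f(5)=643, f(6)=-2194, f(7)=7701, f(8)=-26848, f(9)=93752, f(10)=-327251, f(11)=1142409, f(12)=-3987977, f(13)=13921498, f(14)=-48598039, f(15)=169649136, f(16)=-592221988; answer -592221988
Step 3: B2 = -592221988; m = -16; remainder = value at the root: -1*(-16)^2 + 5*(-16)^1 - 1 = (-256) + (-80) + (-1) = -337; answer -337

-337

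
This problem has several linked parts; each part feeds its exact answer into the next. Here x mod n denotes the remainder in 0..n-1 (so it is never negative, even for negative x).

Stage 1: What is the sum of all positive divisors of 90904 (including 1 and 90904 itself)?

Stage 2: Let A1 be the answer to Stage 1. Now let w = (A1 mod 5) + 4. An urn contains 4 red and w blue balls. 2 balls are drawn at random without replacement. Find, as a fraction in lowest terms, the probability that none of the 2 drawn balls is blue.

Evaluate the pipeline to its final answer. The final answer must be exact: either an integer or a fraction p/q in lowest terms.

3/14

Stage 1: 90904 = 2^3 * 11 * 1033; sigma = (1 + 2 + 4 + 8) * (1 + 11) * (1 + 1033) = 15 * 12 * 1034 = 186120; answer 186120
Stage 2: A1 = 186120; w = 4; total draws C(8,2) = 28; favorable C(4,2) = 6; P = 3/14; answer 3/14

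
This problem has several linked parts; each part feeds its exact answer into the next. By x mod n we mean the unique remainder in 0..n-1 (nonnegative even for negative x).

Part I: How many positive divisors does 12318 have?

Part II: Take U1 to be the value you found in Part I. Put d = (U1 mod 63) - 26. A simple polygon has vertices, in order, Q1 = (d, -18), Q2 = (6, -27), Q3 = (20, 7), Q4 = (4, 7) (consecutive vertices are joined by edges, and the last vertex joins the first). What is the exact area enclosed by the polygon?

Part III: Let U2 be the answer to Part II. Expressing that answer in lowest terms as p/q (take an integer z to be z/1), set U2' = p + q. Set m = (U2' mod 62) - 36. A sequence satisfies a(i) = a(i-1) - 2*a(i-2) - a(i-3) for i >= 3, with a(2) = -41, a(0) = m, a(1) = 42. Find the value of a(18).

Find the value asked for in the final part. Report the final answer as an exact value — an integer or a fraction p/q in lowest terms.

Part I: 12318 = 2 * 3 * 2053; number of divisors = (1+1) * (1+1) * (1+1) = 8; answer 8
Part II: U1 = 8; d = -18; cross terms: (-18*-27 - 6*-18)=594, (6*7 - 20*-27)=582, (20*7 - 4*7)=112, (4*-18 - -18*7)=54; twice the area = |1342| = 1342; area = 671; answer 671
Part III: U2 = 671; threaded value p + q = 672; m = 16; a(3) = 1*(-41) - 2*(42) - 1*(16) = -141; iterating: a(3)=-141, a(4)=-101, a(5)=222, a(6)=565, a(7)=222, a(8)=-1130, a(9)=-2139, a(10)=-101, a(11)=5307, a(12)=7648, a(13)=-2865, a(14)=-23468, a(15)=-25386, a(16)=24415, a(17)=98655, a(18)=75211; answer 75211

75211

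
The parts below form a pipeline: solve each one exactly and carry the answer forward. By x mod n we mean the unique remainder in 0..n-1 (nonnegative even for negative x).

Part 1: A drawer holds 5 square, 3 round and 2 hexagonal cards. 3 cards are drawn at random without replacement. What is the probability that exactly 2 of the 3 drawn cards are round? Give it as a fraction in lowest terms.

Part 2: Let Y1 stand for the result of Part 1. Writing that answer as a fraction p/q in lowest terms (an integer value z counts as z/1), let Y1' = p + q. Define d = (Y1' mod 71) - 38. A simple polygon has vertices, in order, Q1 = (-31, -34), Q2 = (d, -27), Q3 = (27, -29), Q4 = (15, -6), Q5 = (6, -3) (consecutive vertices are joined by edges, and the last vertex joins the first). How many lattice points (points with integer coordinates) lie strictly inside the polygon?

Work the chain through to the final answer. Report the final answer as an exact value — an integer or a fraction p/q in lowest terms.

786

Part 1: total draws C(10,3) = 120; favorable C(3,2)*C(7,1) = 21; P = 7/40; answer 7/40
Part 2: Y1 = 7/40; threaded value p + q = 47; d = 9; cross terms: (-31*-27 - 9*-34)=1143, (9*-29 - 27*-27)=468, (27*-6 - 15*-29)=273, (15*-3 - 6*-6)=-9, (6*-34 - -31*-3)=-297; twice the area = |1578| = 1578; area = 789; boundary points = 1 + 2 + 1 + 3 + 1 = 8; strictly interior points = area - boundary/2 + 1 = 786; answer 786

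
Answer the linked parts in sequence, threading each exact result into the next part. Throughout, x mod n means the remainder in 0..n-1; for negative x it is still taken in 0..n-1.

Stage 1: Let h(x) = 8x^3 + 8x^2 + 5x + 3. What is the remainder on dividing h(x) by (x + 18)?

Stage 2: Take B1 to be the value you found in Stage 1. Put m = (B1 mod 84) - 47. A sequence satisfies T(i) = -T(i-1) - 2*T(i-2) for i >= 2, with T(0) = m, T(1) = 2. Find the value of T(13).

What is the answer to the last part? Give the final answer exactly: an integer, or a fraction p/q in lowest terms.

-1262

Stage 1: remainder = value at the root: 8*(-18)^3 + 8*(-18)^2 + 5*(-18)^1 + 3 = (-46656) + (2592) + (-90) + (3) = -44151; answer -44151
Stage 2: B1 = -44151; m = -14; T(2) = -1*(2) - 2*(-14) = 26; iterating: T(2)=26, T(3)=-30, T(4)=-22, T(5)=82, T(6)=-38, T(7)=-126, T(8)=202, T(9)=50, T(10)=-454, T(11)=354, T(12)=554, T(13)=-1262; answer -1262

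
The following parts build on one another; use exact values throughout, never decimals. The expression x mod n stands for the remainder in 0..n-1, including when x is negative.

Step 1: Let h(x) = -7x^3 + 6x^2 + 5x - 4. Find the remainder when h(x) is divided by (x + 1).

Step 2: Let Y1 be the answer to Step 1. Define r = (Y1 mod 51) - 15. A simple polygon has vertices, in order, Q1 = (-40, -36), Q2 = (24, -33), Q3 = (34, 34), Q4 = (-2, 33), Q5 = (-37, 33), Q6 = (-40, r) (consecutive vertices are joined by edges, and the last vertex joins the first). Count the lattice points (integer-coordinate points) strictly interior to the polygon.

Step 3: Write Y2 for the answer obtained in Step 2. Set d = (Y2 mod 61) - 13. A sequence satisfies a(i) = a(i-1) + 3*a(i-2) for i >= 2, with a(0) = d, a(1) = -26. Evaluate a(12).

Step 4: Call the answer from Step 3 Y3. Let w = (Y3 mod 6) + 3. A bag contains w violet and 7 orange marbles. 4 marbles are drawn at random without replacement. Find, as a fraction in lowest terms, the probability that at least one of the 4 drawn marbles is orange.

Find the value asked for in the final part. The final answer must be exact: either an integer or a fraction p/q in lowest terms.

329/330

Step 1: remainder = value at the root: -7*(-1)^3 + 6*(-1)^2 + 5*(-1)^1 - 4 = (7) + (6) + (-5) + (-4) = 4; answer 4
Step 2: Y1 = 4; r = -11; cross terms: (-40*-33 - 24*-36)=2184, (24*34 - 34*-33)=1938, (34*33 - -2*34)=1190, (-2*33 - -37*33)=1155, (-37*-11 - -40*33)=1727, (-40*-36 - -40*-11)=1000; twice the area = |9194| = 9194; area = 4597; boundary points = 1 + 1 + 1 + 35 + 1 + 25 = 64; strictly interior points = area - boundary/2 + 1 = 4566; answer 4566
Step 3: Y2 = 4566; d = 39; a(2) = 1*(-26) + 3*(39) = 91; iterating: a(2)=91, a(3)=13, a(4)=286, a(5)=325, a(6)=1183, a(7)=2158, a(8)=5707, a(9)=12181, a(10)=29302, a(11)=65845, a(12)=153751; answer 153751
Step 4: Y3 = 153751; w = 4; total draws C(11,4) = 330; complement C(4,4) = 1; favorable 330 - 1 = 329; P = 329/330; answer 329/330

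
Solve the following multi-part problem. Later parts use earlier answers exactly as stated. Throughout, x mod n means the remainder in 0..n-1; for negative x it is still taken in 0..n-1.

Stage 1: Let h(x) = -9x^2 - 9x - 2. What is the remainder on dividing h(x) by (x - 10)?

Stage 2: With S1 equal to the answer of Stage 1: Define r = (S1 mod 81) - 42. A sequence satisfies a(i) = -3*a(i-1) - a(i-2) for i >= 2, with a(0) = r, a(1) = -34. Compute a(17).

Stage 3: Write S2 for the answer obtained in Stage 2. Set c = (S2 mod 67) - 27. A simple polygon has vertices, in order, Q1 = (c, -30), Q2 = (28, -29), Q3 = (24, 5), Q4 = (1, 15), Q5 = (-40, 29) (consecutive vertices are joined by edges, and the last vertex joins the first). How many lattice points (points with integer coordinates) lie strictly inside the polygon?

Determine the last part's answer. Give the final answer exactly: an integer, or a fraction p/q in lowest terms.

2595

Stage 1: remainder = value at the root: -9*(10)^2 - 9*(10)^1 - 2 = (-900) + (-90) + (-2) = -992; answer -992
Stage 2: S1 = -992; r = 19; a(2) = -3*(-34) - 1*(19) = 83; iterating: a(2)=83, a(3)=-215, a(4)=562, a(5)=-1471, a(6)=3851, a(7)=-10082, a(8)=26395, a(9)=-69103, a(10)=180914, a(11)=-473639, a(12)=1240003, a(13)=-3246370, a(14)=8499107, a(15)=-22250951, a(16)=58253746, a(17)=-152510287; answer -152510287
Stage 3: S2 = -152510287; c = -23; cross terms: (-23*-29 - 28*-30)=1507, (28*5 - 24*-29)=836, (24*15 - 1*5)=355, (1*29 - -40*15)=629, (-40*-30 - -23*29)=1867; twice the area = |5194| = 5194; area = 2597; boundary points = 1 + 2 + 1 + 1 + 1 = 6; strictly interior points = area - boundary/2 + 1 = 2595; answer 2595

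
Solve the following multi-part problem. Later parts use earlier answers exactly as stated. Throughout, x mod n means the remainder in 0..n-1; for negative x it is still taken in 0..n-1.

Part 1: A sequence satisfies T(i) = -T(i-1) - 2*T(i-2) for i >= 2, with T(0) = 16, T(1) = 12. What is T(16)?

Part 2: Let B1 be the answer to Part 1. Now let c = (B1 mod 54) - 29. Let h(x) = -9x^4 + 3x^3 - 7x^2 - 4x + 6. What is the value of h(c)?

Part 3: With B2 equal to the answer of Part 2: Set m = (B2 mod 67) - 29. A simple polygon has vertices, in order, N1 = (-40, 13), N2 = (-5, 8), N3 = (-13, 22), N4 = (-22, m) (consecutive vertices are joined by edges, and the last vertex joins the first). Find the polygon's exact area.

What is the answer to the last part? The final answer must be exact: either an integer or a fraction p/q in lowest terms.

315/2

Part 1: T(2) = -1*(12) - 2*(16) = -44; iterating: T(2)=-44, T(3)=20, T(4)=68, T(5)=-108, T(6)=-28, T(7)=244, T(8)=-188, T(9)=-300, T(10)=676, T(11)=-76, T(12)=-1276, T(13)=1428, T(14)=1124, T(15)=-3980, T(16)=1732; answer 1732
Part 2: B1 = 1732; c = -25; -9*(-25)^4 + 3*(-25)^3 - 7*(-25)^2 - 4*(-25)^1 + 6 = (-3515625) + (-46875) + (-4375) + (100) + (6) = -3566769; answer -3566769
Part 3: B2 = -3566769; m = 14; cross terms: (-40*8 - -5*13)=-255, (-5*22 - -13*8)=-6, (-13*14 - -22*22)=302, (-22*13 - -40*14)=274; twice the area = |315| = 315; area = 315/2; answer 315/2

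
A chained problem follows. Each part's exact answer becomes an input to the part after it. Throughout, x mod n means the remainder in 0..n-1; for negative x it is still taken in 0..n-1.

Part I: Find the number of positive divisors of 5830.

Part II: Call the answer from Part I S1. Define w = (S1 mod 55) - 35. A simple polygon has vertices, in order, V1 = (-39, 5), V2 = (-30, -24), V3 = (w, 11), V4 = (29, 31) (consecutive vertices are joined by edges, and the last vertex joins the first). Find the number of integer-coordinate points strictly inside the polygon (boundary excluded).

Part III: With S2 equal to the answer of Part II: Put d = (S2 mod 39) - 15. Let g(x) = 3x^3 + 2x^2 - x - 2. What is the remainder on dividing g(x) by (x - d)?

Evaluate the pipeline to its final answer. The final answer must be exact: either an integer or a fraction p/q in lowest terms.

218

Part I: 5830 = 2 * 5 * 11 * 53; number of divisors = (1+1) * (1+1) * (1+1) * (1+1) = 16; answer 16
Part II: S1 = 16; w = -19; cross terms: (-39*-24 - -30*5)=1086, (-30*11 - -19*-24)=-786, (-19*31 - 29*11)=-908, (29*5 - -39*31)=1354; twice the area = |746| = 746; area = 373; boundary points = 1 + 1 + 4 + 2 = 8; strictly interior points = area - boundary/2 + 1 = 370; answer 370
Part III: S2 = 370; d = 4; remainder = value at the root: 3*(4)^3 + 2*(4)^2 - 1*(4)^1 - 2 = (192) + (32) + (-4) + (-2) = 218; answer 218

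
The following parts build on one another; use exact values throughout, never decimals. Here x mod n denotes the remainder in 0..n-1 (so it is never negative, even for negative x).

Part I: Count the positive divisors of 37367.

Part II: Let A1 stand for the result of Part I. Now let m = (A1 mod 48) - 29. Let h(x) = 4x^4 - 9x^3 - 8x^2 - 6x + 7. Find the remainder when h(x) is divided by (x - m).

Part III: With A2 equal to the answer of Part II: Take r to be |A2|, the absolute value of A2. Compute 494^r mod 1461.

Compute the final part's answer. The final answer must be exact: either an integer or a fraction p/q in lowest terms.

1435

Part I: 37367 = 11 * 43 * 79; number of divisors = (1+1) * (1+1) * (1+1) = 8; answer 8
Part II: A1 = 8; m = -21; remainder = value at the root: 4*(-21)^4 - 9*(-21)^3 - 8*(-21)^2 - 6*(-21)^1 + 7 = (777924) + (83349) + (-3528) + (126) + (7) = 857878; answer 857878
Part III: A2 = 857878; r = 857878; squarings mod 1461: 494^1=494, 494^2=49, 494^4=940, 494^8=1156, 494^16=982, 494^32=64, 494^64=1174, 494^128=553, 494^256=460, 494^512=1216, 494^1024=124, 494^2048=766, 494^4096=895, 494^8192=397, 494^16384=1282, 494^32768=1360, 494^65536=1435, 494^131072=676, 494^262144=1144, 494^524288=1141; 494^857878 = 494^2 * 494^4 * 494^16 * 494^256 * 494^512 * 494^1024 * 494^4096 * 494^65536 * 494^262144 * 494^524288 = 1435 (mod 1461); answer 1435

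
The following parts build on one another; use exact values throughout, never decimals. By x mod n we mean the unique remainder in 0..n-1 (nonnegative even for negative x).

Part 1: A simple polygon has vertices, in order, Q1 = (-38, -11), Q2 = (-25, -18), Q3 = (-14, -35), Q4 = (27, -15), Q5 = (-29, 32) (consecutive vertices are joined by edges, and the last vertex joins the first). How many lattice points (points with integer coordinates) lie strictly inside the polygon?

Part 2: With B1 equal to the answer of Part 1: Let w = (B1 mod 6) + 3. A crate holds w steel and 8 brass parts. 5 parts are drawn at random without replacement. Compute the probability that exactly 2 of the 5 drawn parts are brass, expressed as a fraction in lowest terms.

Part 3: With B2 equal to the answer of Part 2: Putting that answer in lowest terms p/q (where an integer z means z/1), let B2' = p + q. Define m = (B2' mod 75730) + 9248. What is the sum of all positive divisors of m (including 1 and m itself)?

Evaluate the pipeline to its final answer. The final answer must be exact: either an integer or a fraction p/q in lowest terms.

Part 1: cross terms: (-38*-18 - -25*-11)=409, (-25*-35 - -14*-18)=623, (-14*-15 - 27*-35)=1155, (27*32 - -29*-15)=429, (-29*-11 - -38*32)=1535; twice the area = |4151| = 4151; area = 4151/2; boundary points = 1 + 1 + 1 + 1 + 1 = 5; strictly interior points = area - boundary/2 + 1 = 2074; answer 2074
Part 2: B1 = 2074; w = 7; total draws C(15,5) = 3003; favorable C(8,2)*C(7,3) = 980; P = 140/429; answer 140/429
Part 3: B2 = 140/429; threaded value p + q = 569; m = 9817; 9817 is prime, so its only divisors are 1 and 9817; sigma = 1 + 9817 = 9818; answer 9818

9818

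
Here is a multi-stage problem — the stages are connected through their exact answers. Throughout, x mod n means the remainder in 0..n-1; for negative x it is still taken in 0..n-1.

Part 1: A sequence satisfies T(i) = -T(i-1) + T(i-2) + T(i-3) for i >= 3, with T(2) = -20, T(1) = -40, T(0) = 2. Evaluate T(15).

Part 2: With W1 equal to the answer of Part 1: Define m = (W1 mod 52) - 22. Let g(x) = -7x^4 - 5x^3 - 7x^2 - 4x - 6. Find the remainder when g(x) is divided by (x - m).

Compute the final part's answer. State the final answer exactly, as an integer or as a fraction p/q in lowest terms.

Part 1: T(3) = -1*(-20) + 1*(-40) + 1*(2) = -18; iterating: T(3)=-18, T(4)=-42, T(5)=4, T(6)=-64, T(7)=26, T(8)=-86, T(9)=48, T(10)=-108, T(11)=70, T(12)=-130, T(13)=92, T(14)=-152, T(15)=114; answer 114
Part 2: W1 = 114; m = -12; remainder = value at the root: -7*(-12)^4 - 5*(-12)^3 - 7*(-12)^2 - 4*(-12)^1 - 6 = (-145152) + (8640) + (-1008) + (48) + (-6) = -137478; answer -137478

-137478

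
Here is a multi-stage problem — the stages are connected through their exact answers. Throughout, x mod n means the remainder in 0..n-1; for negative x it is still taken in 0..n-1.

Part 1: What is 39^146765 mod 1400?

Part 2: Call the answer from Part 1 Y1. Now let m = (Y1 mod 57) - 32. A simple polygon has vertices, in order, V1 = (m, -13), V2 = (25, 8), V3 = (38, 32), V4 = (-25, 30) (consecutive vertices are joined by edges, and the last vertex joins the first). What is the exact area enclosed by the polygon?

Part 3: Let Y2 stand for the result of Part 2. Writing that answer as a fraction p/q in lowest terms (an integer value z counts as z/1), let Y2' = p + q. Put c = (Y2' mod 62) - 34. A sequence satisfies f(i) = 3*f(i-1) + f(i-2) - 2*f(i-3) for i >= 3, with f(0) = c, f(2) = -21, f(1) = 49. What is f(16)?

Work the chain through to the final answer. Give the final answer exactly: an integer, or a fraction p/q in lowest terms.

-21082777

Part 1: squarings mod 1400: 39^1=39, 39^2=121, 39^4=641, 39^8=681, 39^16=361, 39^32=121, 39^64=641, 39^128=681, 39^256=361, 39^512=121, 39^1024=641, 39^2048=681, 39^4096=361, 39^8192=121, 39^16384=641, 39^32768=681, 39^65536=361, 39^131072=121; 39^146765 = 39^1 * 39^4 * 39^8 * 39^64 * 39^256 * 39^1024 * 39^2048 * 39^4096 * 39^8192 * 39^131072 = 1199 (mod 1400); answer 1199
Part 2: Y1 = 1199; m = -30; cross terms: (-30*8 - 25*-13)=85, (25*32 - 38*8)=496, (38*30 - -25*32)=1940, (-25*-13 - -30*30)=1225; twice the area = |3746| = 3746; area = 1873; answer 1873
Part 3: Y2 = 1873; threaded value p + q = 1874; c = -20; f(3) = 3*(-21) + 1*(49) - 2*(-20) = 26; iterating: f(3)=26, f(4)=-41, f(5)=-55, f(6)=-258, f(7)=-747, f(8)=-2389, f(9)=-7398, f(10)=-23089, f(11)=-71887, f(12)=-223954, f(13)=-697571, f(14)=-2172893, f(15)=-6768342, f(16)=-21082777; answer -21082777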